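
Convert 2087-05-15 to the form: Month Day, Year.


ISO 2087-05-15 parses as year=2087, month=05, day=15
Month 5 -> May

May 15, 2087


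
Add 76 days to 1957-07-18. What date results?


Start: 1957-07-18, add 76 days
July 1957 has 31 days: 31 - 18 = 13 days to July 31 -> 63 left
August 1957 has 31 days -> 32 left
September 1957 has 30 days -> 2 left
October 1957: 2 <= 31 -> lands on October 2

Result: 1957-10-02


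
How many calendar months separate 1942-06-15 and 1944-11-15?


From June 1942 to November 1944
2 years * 12 = 24 months, plus 5 months = 29

29 months


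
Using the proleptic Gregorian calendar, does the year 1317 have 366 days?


Gregorian leap year rule: divisible by 4, but not by 100, unless also by 400.
1317 is not divisible by 4 -> not a leap year

No


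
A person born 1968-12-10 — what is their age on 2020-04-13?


Birth: 1968-12-10
Reference: 2020-04-13
Year difference: 2020 - 1968 = 52
Birthday not yet reached in 2020, subtract 1

51 years old


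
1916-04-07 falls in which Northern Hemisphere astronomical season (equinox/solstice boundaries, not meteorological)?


Date: April 7
Astronomical Spring (approx.; exact equinox/solstice day varies by year): March 20 to June 20
April 7 falls within the Spring window

Spring


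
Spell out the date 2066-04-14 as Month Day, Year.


ISO 2066-04-14 parses as year=2066, month=04, day=14
Month 4 -> April

April 14, 2066


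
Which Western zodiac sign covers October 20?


Date: October 20
Conventional tropical zodiac dates: Libra from September 23 onward; Scorpio starts October 23
October 20 falls within the Libra range

Libra


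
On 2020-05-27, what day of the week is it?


Date: May 27, 2020
Anchor: Jan 1, 2020. With p = 2020 - 1 = 2019: (p + p//4 - p//100 + p//400) mod 7 = (2019 + 504 - 20 + 5) mod 7 = 2508 mod 7 = 2 -> Wednesday (Mon=0 ... Sun=6)
Days before May (Jan-Apr): 121; offset = 121 + 27 - 1 = 147
Weekday index = (2 + 147) mod 7 = 2

Day of the week: Wednesday


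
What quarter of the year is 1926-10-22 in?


Month: October (month 10)
Q1: Jan-Mar, Q2: Apr-Jun, Q3: Jul-Sep, Q4: Oct-Dec

Q4


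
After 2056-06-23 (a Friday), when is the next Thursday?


Current: Friday
Target: Thursday
Days ahead: 6

Next Thursday: 2056-06-29


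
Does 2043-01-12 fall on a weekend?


Anchor: Jan 1, 2043. With p = 2043 - 1 = 2042: (p + p//4 - p//100 + p//400) mod 7 = (2042 + 510 - 20 + 5) mod 7 = 2537 mod 7 = 3 -> Thursday (Mon=0 ... Sun=6)
Day of year: 12; offset = 11
Weekday index = (3 + 11) mod 7 = 0 -> Monday
Weekend days: Saturday, Sunday

No


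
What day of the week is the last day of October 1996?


October 1996 has 31 days
Anchor: Jan 1, 1996. With p = 1996 - 1 = 1995: (p + p//4 - p//100 + p//400) mod 7 = (1995 + 498 - 19 + 4) mod 7 = 2478 mod 7 = 0 -> Monday (Mon=0 ... Sun=6)
Days before October (Jan-Sep): 274; October 1 index = (0 + 274) mod 7 = 1 -> Tuesday
Last day offset: 31 - 1 = 30 days
Weekday index = (1 + 30) mod 7 = 3

Thursday, October 31


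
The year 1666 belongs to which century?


Century = (year - 1) // 100 + 1
= (1666 - 1) // 100 + 1
= 1665 // 100 + 1
= 16 + 1

17th century


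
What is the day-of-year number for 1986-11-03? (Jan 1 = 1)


Date: November 3, 1986
Days in months 1 through 10: 304
Plus 3 days in November

Day of year: 307


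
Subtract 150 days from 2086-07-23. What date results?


Start: 2086-07-23, subtract 150 days
Back 23 days from July 23 reaches June 30, 2086 -> 127 left
June 2086 has 30 days -> back to May 31, 2086 -> 97 left
May 2086 has 31 days -> back to April 30, 2086 -> 66 left
April 2086 has 30 days -> back to March 31, 2086 -> 36 left
March 2086 has 31 days -> back to February 28, 2086 -> 5 left
February 2086: 28 - 5 = 23 -> lands on February 23

Result: 2086-02-23


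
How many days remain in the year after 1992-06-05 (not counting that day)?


Day of year: 157 of 366
Remaining = 366 - 157

209 days


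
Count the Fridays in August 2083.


August 2083 has 31 days
Anchor: Jan 1, 2083. With p = 2083 - 1 = 2082: (p + p//4 - p//100 + p//400) mod 7 = (2082 + 520 - 20 + 5) mod 7 = 2587 mod 7 = 4 -> Friday (Mon=0 ... Sun=6)
Days before August (Jan-Jul): 212; August 1 index = (4 + 212) mod 7 = 6 -> Sunday
First Friday is August 6
Fridays: 6, 13, 20, 27

4 Fridays


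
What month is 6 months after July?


July is month 7
7 + 6 = 13; wrap: 13 - 12 = 1

January


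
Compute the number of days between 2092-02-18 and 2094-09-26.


From 2092-02-18 to 2094-09-26
2092-02-18: days before February = 31; day of year = 31 + 18 = 49
2094-09-26: days before September = 31 + 28 + 31 + 30 + 31 + 30 + 31 + 31 = 243 (2094 is not a leap year); day of year = 243 + 26 = 269
Rest of 2092: 366 - 49 = 317
Full years 2093 (365): 365
Total = 317 + 365 + 269 = 951

951 days


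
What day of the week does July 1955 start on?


Target: July 1, 1955
Anchor: Jan 1, 1955. With p = 1955 - 1 = 1954: (p + p//4 - p//100 + p//400) mod 7 = (1954 + 488 - 19 + 4) mod 7 = 2427 mod 7 = 5 -> Saturday (Mon=0 ... Sun=6)
Days before July (Jan-Jun): 181 days
Weekday index = (5 + 181) mod 7 = 4

Friday


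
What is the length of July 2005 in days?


July 2005

31 days


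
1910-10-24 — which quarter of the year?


Month: October (month 10)
Q1: Jan-Mar, Q2: Apr-Jun, Q3: Jul-Sep, Q4: Oct-Dec

Q4


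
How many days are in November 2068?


November 2068

30 days


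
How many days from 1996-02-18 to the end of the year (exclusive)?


Day of year: 49 of 366
Remaining = 366 - 49

317 days


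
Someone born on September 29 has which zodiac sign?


Date: September 29
Conventional tropical zodiac dates: Libra from September 23 onward; Scorpio starts October 23
September 29 falls within the Libra range

Libra


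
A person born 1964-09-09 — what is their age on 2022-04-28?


Birth: 1964-09-09
Reference: 2022-04-28
Year difference: 2022 - 1964 = 58
Birthday not yet reached in 2022, subtract 1

57 years old


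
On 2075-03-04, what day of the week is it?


Date: March 4, 2075
Anchor: Jan 1, 2075. With p = 2075 - 1 = 2074: (p + p//4 - p//100 + p//400) mod 7 = (2074 + 518 - 20 + 5) mod 7 = 2577 mod 7 = 1 -> Tuesday (Mon=0 ... Sun=6)
Days before March (Jan-Feb): 59; offset = 59 + 4 - 1 = 62
Weekday index = (1 + 62) mod 7 = 0

Day of the week: Monday


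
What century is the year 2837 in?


Century = (year - 1) // 100 + 1
= (2837 - 1) // 100 + 1
= 2836 // 100 + 1
= 28 + 1

29th century


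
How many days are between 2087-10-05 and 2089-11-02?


From 2087-10-05 to 2089-11-02
2087-10-05: days before October = 31 + 28 + 31 + 30 + 31 + 30 + 31 + 31 + 30 = 273 (2087 is not a leap year); day of year = 273 + 5 = 278
2089-11-02: days before November = 31 + 28 + 31 + 30 + 31 + 30 + 31 + 31 + 30 + 31 = 304 (2089 is not a leap year); day of year = 304 + 2 = 306
Rest of 2087: 365 - 278 = 87
Full years 2088 (366): 366
Total = 87 + 366 + 306 = 759

759 days


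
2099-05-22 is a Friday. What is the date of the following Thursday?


Current: Friday
Target: Thursday
Days ahead: 6

Next Thursday: 2099-05-28


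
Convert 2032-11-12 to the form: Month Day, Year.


ISO 2032-11-12 parses as year=2032, month=11, day=12
Month 11 -> November

November 12, 2032


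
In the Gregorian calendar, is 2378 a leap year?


Gregorian leap year rule: divisible by 4, but not by 100, unless also by 400.
2378 is not divisible by 4 -> not a leap year

No


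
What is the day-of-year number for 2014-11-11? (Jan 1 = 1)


Date: November 11, 2014
Days in months 1 through 10: 304
Plus 11 days in November

Day of year: 315


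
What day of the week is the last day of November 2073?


November 2073 has 30 days
Anchor: Jan 1, 2073. With p = 2073 - 1 = 2072: (p + p//4 - p//100 + p//400) mod 7 = (2072 + 518 - 20 + 5) mod 7 = 2575 mod 7 = 6 -> Sunday (Mon=0 ... Sun=6)
Days before November (Jan-Oct): 304; November 1 index = (6 + 304) mod 7 = 2 -> Wednesday
Last day offset: 30 - 1 = 29 days
Weekday index = (2 + 29) mod 7 = 3

Thursday, November 30


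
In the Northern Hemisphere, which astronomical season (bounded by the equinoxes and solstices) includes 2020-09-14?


Date: September 14
Astronomical Summer (approx.; exact equinox/solstice day varies by year): June 21 to September 21
September 14 falls within the Summer window

Summer


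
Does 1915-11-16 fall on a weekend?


Anchor: Jan 1, 1915. With p = 1915 - 1 = 1914: (p + p//4 - p//100 + p//400) mod 7 = (1914 + 478 - 19 + 4) mod 7 = 2377 mod 7 = 4 -> Friday (Mon=0 ... Sun=6)
Day of year: 320; offset = 319
Weekday index = (4 + 319) mod 7 = 1 -> Tuesday
Weekend days: Saturday, Sunday

No


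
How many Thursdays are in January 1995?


January 1995 has 31 days
Anchor: Jan 1, 1995. With p = 1995 - 1 = 1994: (p + p//4 - p//100 + p//400) mod 7 = (1994 + 498 - 19 + 4) mod 7 = 2477 mod 7 = 6 -> Sunday (Mon=0 ... Sun=6)
January 1 is the anchor itself -> Sunday
First Thursday is January 5
Thursdays: 5, 12, 19, 26

4 Thursdays


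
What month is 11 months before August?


August is month 8
8 - 11 = -3; wrap: -3 + 12 = 9

September


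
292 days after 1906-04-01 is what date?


Start: 1906-04-01, add 292 days
April 1906 has 30 days: 30 - 1 = 29 days to April 30 -> 263 left
May 1906 has 31 days -> 232 left
June 1906 has 30 days -> 202 left
July 1906 has 31 days -> 171 left
August 1906 has 31 days -> 140 left
September 1906 has 30 days -> 110 left
October 1906 has 31 days -> 79 left
November 1906 has 30 days -> 49 left
December 1906 has 31 days -> 18 left
January 1907: 18 <= 31 -> lands on January 18

Result: 1907-01-18


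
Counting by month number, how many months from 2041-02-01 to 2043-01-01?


From February 2041 to January 2043
2 years * 12 = 24 months, minus 1 month = 23

23 months


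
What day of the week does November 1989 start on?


Target: November 1, 1989
Anchor: Jan 1, 1989. With p = 1989 - 1 = 1988: (p + p//4 - p//100 + p//400) mod 7 = (1988 + 497 - 19 + 4) mod 7 = 2470 mod 7 = 6 -> Sunday (Mon=0 ... Sun=6)
Days before November (Jan-Oct): 304 days
Weekday index = (6 + 304) mod 7 = 2

Wednesday


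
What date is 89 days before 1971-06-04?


Start: 1971-06-04, subtract 89 days
Back 4 days from June 4 reaches May 31, 1971 -> 85 left
May 1971 has 31 days -> back to April 30, 1971 -> 54 left
April 1971 has 30 days -> back to March 31, 1971 -> 24 left
March 1971: 31 - 24 = 7 -> lands on March 7

Result: 1971-03-07


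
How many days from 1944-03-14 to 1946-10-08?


From 1944-03-14 to 1946-10-08
1944-03-14: days before March = 31 + 29 = 60 (1944 is a leap year); day of year = 60 + 14 = 74
1946-10-08: days before October = 31 + 28 + 31 + 30 + 31 + 30 + 31 + 31 + 30 = 273 (1946 is not a leap year); day of year = 273 + 8 = 281
Rest of 1944: 366 - 74 = 292
Full years 1945 (365): 365
Total = 292 + 365 + 281 = 938

938 days


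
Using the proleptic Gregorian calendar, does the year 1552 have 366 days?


Gregorian leap year rule: divisible by 4, but not by 100, unless also by 400.
1552 is divisible by 4 but not 100 -> leap year

Yes


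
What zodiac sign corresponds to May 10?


Date: May 10
Conventional tropical zodiac dates: Taurus from April 20 onward; Gemini starts May 21
May 10 falls within the Taurus range

Taurus


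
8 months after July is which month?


July is month 7
7 + 8 = 15; wrap: 15 - 12 = 3

March


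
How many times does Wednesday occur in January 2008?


January 2008 has 31 days
Anchor: Jan 1, 2008. With p = 2008 - 1 = 2007: (p + p//4 - p//100 + p//400) mod 7 = (2007 + 501 - 20 + 5) mod 7 = 2493 mod 7 = 1 -> Tuesday (Mon=0 ... Sun=6)
January 1 is the anchor itself -> Tuesday
First Wednesday is January 2
Wednesdays: 2, 9, 16, 23, 30

5 Wednesdays


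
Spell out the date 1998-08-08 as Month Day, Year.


ISO 1998-08-08 parses as year=1998, month=08, day=08
Month 8 -> August

August 8, 1998


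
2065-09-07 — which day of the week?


Date: September 7, 2065
Anchor: Jan 1, 2065. With p = 2065 - 1 = 2064: (p + p//4 - p//100 + p//400) mod 7 = (2064 + 516 - 20 + 5) mod 7 = 2565 mod 7 = 3 -> Thursday (Mon=0 ... Sun=6)
Days before September (Jan-Aug): 243; offset = 243 + 7 - 1 = 249
Weekday index = (3 + 249) mod 7 = 0

Day of the week: Monday


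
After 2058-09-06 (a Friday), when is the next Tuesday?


Current: Friday
Target: Tuesday
Days ahead: 4

Next Tuesday: 2058-09-10


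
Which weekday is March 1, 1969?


Target: March 1, 1969
Anchor: Jan 1, 1969. With p = 1969 - 1 = 1968: (p + p//4 - p//100 + p//400) mod 7 = (1968 + 492 - 19 + 4) mod 7 = 2445 mod 7 = 2 -> Wednesday (Mon=0 ... Sun=6)
Days before March (Jan-Feb): 59 days
Weekday index = (2 + 59) mod 7 = 5

Saturday


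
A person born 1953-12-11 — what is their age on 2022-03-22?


Birth: 1953-12-11
Reference: 2022-03-22
Year difference: 2022 - 1953 = 69
Birthday not yet reached in 2022, subtract 1

68 years old


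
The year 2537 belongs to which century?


Century = (year - 1) // 100 + 1
= (2537 - 1) // 100 + 1
= 2536 // 100 + 1
= 25 + 1

26th century


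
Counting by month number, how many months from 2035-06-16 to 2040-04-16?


From June 2035 to April 2040
5 years * 12 = 60 months, minus 2 months = 58

58 months


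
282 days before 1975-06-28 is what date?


Start: 1975-06-28, subtract 282 days
Back 28 days from June 28 reaches May 31, 1975 -> 254 left
May 1975 has 31 days -> back to April 30, 1975 -> 223 left
April 1975 has 30 days -> back to March 31, 1975 -> 193 left
March 1975 has 31 days -> back to February 28, 1975 -> 162 left
February 1975 has 28 days -> back to January 31, 1975 -> 134 left
January 1975 has 31 days -> back to December 31, 1974 -> 103 left
December 1974 has 31 days -> back to November 30, 1974 -> 72 left
November 1974 has 30 days -> back to October 31, 1974 -> 42 left
October 1974 has 31 days -> back to September 30, 1974 -> 11 left
September 1974: 30 - 11 = 19 -> lands on September 19

Result: 1974-09-19


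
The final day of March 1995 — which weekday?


March 1995 has 31 days
Anchor: Jan 1, 1995. With p = 1995 - 1 = 1994: (p + p//4 - p//100 + p//400) mod 7 = (1994 + 498 - 19 + 4) mod 7 = 2477 mod 7 = 6 -> Sunday (Mon=0 ... Sun=6)
Days before March (Jan-Feb): 59; March 1 index = (6 + 59) mod 7 = 2 -> Wednesday
Last day offset: 31 - 1 = 30 days
Weekday index = (2 + 30) mod 7 = 4

Friday, March 31


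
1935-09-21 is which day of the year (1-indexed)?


Date: September 21, 1935
Days in months 1 through 8: 243
Plus 21 days in September

Day of year: 264


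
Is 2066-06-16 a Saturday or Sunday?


Anchor: Jan 1, 2066. With p = 2066 - 1 = 2065: (p + p//4 - p//100 + p//400) mod 7 = (2065 + 516 - 20 + 5) mod 7 = 2566 mod 7 = 4 -> Friday (Mon=0 ... Sun=6)
Day of year: 167; offset = 166
Weekday index = (4 + 166) mod 7 = 2 -> Wednesday
Weekend days: Saturday, Sunday

No


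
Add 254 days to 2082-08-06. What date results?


Start: 2082-08-06, add 254 days
August 2082 has 31 days: 31 - 6 = 25 days to August 31 -> 229 left
September 2082 has 30 days -> 199 left
October 2082 has 31 days -> 168 left
November 2082 has 30 days -> 138 left
December 2082 has 31 days -> 107 left
January 2083 has 31 days -> 76 left
February 2083 has 28 days -> 48 left
March 2083 has 31 days -> 17 left
April 2083: 17 <= 30 -> lands on April 17

Result: 2083-04-17


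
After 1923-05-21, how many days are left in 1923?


Day of year: 141 of 365
Remaining = 365 - 141

224 days


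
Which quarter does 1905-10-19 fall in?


Month: October (month 10)
Q1: Jan-Mar, Q2: Apr-Jun, Q3: Jul-Sep, Q4: Oct-Dec

Q4


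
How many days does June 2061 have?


June 2061

30 days


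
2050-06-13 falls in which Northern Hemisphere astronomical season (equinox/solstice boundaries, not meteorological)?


Date: June 13
Astronomical Spring (approx.; exact equinox/solstice day varies by year): March 20 to June 20
June 13 falls within the Spring window

Spring


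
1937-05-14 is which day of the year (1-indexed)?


Date: May 14, 1937
Days in months 1 through 4: 120
Plus 14 days in May

Day of year: 134


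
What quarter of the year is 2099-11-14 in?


Month: November (month 11)
Q1: Jan-Mar, Q2: Apr-Jun, Q3: Jul-Sep, Q4: Oct-Dec

Q4


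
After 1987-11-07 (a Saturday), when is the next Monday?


Current: Saturday
Target: Monday
Days ahead: 2

Next Monday: 1987-11-09


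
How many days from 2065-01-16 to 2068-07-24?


From 2065-01-16 to 2068-07-24
2065-01-16: day of year = 16
2068-07-24: days before July = 31 + 29 + 31 + 30 + 31 + 30 = 182 (2068 is a leap year); day of year = 182 + 24 = 206
Rest of 2065: 365 - 16 = 349
Full years 2066 (365), 2067 (365): 730
Total = 349 + 730 + 206 = 1285

1285 days


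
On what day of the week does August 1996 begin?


Target: August 1, 1996
Anchor: Jan 1, 1996. With p = 1996 - 1 = 1995: (p + p//4 - p//100 + p//400) mod 7 = (1995 + 498 - 19 + 4) mod 7 = 2478 mod 7 = 0 -> Monday (Mon=0 ... Sun=6)
Days before August (Jan-Jul): 213 days
Weekday index = (0 + 213) mod 7 = 3

Thursday


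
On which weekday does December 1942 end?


December 1942 has 31 days
Anchor: Jan 1, 1942. With p = 1942 - 1 = 1941: (p + p//4 - p//100 + p//400) mod 7 = (1941 + 485 - 19 + 4) mod 7 = 2411 mod 7 = 3 -> Thursday (Mon=0 ... Sun=6)
Days before December (Jan-Nov): 334; December 1 index = (3 + 334) mod 7 = 1 -> Tuesday
Last day offset: 31 - 1 = 30 days
Weekday index = (1 + 30) mod 7 = 3

Thursday, December 31


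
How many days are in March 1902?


March 1902

31 days


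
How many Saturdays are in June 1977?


June 1977 has 30 days
Anchor: Jan 1, 1977. With p = 1977 - 1 = 1976: (p + p//4 - p//100 + p//400) mod 7 = (1976 + 494 - 19 + 4) mod 7 = 2455 mod 7 = 5 -> Saturday (Mon=0 ... Sun=6)
Days before June (Jan-May): 151; June 1 index = (5 + 151) mod 7 = 2 -> Wednesday
First Saturday is June 4
Saturdays: 4, 11, 18, 25

4 Saturdays


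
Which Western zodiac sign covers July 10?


Date: July 10
Conventional tropical zodiac dates: Cancer from June 21 onward; Leo starts July 23
July 10 falls within the Cancer range

Cancer


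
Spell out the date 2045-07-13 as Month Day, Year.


ISO 2045-07-13 parses as year=2045, month=07, day=13
Month 7 -> July

July 13, 2045


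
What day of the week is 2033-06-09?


Date: June 9, 2033
Anchor: Jan 1, 2033. With p = 2033 - 1 = 2032: (p + p//4 - p//100 + p//400) mod 7 = (2032 + 508 - 20 + 5) mod 7 = 2525 mod 7 = 5 -> Saturday (Mon=0 ... Sun=6)
Days before June (Jan-May): 151; offset = 151 + 9 - 1 = 159
Weekday index = (5 + 159) mod 7 = 3

Day of the week: Thursday


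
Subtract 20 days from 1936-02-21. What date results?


Start: 1936-02-21, subtract 20 days
21 - 20 = 1 stays within February 1936

Result: 1936-02-01


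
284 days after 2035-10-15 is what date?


Start: 2035-10-15, add 284 days
October 2035 has 31 days: 31 - 15 = 16 days to October 31 -> 268 left
November 2035 has 30 days -> 238 left
December 2035 has 31 days -> 207 left
January 2036 has 31 days -> 176 left
February 2036 has 29 days -> 147 left
March 2036 has 31 days -> 116 left
April 2036 has 30 days -> 86 left
May 2036 has 31 days -> 55 left
June 2036 has 30 days -> 25 left
July 2036: 25 <= 31 -> lands on July 25

Result: 2036-07-25


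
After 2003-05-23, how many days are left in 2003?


Day of year: 143 of 365
Remaining = 365 - 143

222 days


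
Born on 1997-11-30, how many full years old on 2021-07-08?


Birth: 1997-11-30
Reference: 2021-07-08
Year difference: 2021 - 1997 = 24
Birthday not yet reached in 2021, subtract 1

23 years old


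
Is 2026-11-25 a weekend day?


Anchor: Jan 1, 2026. With p = 2026 - 1 = 2025: (p + p//4 - p//100 + p//400) mod 7 = (2025 + 506 - 20 + 5) mod 7 = 2516 mod 7 = 3 -> Thursday (Mon=0 ... Sun=6)
Day of year: 329; offset = 328
Weekday index = (3 + 328) mod 7 = 2 -> Wednesday
Weekend days: Saturday, Sunday

No


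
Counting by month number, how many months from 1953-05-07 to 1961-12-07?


From May 1953 to December 1961
8 years * 12 = 96 months, plus 7 months = 103

103 months


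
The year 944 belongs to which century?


Century = (year - 1) // 100 + 1
= (944 - 1) // 100 + 1
= 943 // 100 + 1
= 9 + 1

10th century


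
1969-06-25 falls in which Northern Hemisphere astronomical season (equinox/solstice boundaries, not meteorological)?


Date: June 25
Astronomical Summer (approx.; exact equinox/solstice day varies by year): June 21 to September 21
June 25 falls within the Summer window

Summer


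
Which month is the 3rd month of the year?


Month 3 of 12

March


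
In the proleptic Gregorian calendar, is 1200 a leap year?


Gregorian leap year rule: divisible by 4, but not by 100, unless also by 400.
1200 is divisible by 400 -> leap year

Yes


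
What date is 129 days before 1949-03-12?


Start: 1949-03-12, subtract 129 days
Back 12 days from March 12 reaches February 28, 1949 -> 117 left
February 1949 has 28 days -> back to January 31, 1949 -> 89 left
January 1949 has 31 days -> back to December 31, 1948 -> 58 left
December 1948 has 31 days -> back to November 30, 1948 -> 27 left
November 1948: 30 - 27 = 3 -> lands on November 3

Result: 1948-11-03


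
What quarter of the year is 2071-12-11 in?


Month: December (month 12)
Q1: Jan-Mar, Q2: Apr-Jun, Q3: Jul-Sep, Q4: Oct-Dec

Q4


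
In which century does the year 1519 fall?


Century = (year - 1) // 100 + 1
= (1519 - 1) // 100 + 1
= 1518 // 100 + 1
= 15 + 1

16th century


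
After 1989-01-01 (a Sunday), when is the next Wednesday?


Current: Sunday
Target: Wednesday
Days ahead: 3

Next Wednesday: 1989-01-04


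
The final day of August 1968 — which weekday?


August 1968 has 31 days
Anchor: Jan 1, 1968. With p = 1968 - 1 = 1967: (p + p//4 - p//100 + p//400) mod 7 = (1967 + 491 - 19 + 4) mod 7 = 2443 mod 7 = 0 -> Monday (Mon=0 ... Sun=6)
Days before August (Jan-Jul): 213; August 1 index = (0 + 213) mod 7 = 3 -> Thursday
Last day offset: 31 - 1 = 30 days
Weekday index = (3 + 30) mod 7 = 5

Saturday, August 31


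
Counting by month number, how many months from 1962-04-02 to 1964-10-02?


From April 1962 to October 1964
2 years * 12 = 24 months, plus 6 months = 30

30 months


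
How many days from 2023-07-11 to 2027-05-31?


From 2023-07-11 to 2027-05-31
2023-07-11: days before July = 31 + 28 + 31 + 30 + 31 + 30 = 181 (2023 is not a leap year); day of year = 181 + 11 = 192
2027-05-31: days before May = 31 + 28 + 31 + 30 = 120 (2027 is not a leap year); day of year = 120 + 31 = 151
Rest of 2023: 365 - 192 = 173
Full years 2024 (366), 2025 (365), 2026 (365): 1096
Total = 173 + 1096 + 151 = 1420

1420 days


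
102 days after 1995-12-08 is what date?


Start: 1995-12-08, add 102 days
December 1995 has 31 days: 31 - 8 = 23 days to December 31 -> 79 left
January 1996 has 31 days -> 48 left
February 1996 has 29 days -> 19 left
March 1996: 19 <= 31 -> lands on March 19

Result: 1996-03-19


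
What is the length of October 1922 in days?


October 1922

31 days


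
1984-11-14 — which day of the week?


Date: November 14, 1984
Anchor: Jan 1, 1984. With p = 1984 - 1 = 1983: (p + p//4 - p//100 + p//400) mod 7 = (1983 + 495 - 19 + 4) mod 7 = 2463 mod 7 = 6 -> Sunday (Mon=0 ... Sun=6)
Days before November (Jan-Oct): 305; offset = 305 + 14 - 1 = 318
Weekday index = (6 + 318) mod 7 = 2

Day of the week: Wednesday


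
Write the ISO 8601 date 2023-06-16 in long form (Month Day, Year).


ISO 2023-06-16 parses as year=2023, month=06, day=16
Month 6 -> June

June 16, 2023


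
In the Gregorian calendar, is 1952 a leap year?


Gregorian leap year rule: divisible by 4, but not by 100, unless also by 400.
1952 is divisible by 4 but not 100 -> leap year

Yes


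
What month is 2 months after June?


June is month 6
6 + 2 = 8

August


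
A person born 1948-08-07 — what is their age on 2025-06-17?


Birth: 1948-08-07
Reference: 2025-06-17
Year difference: 2025 - 1948 = 77
Birthday not yet reached in 2025, subtract 1

76 years old


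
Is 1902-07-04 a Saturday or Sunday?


Anchor: Jan 1, 1902. With p = 1902 - 1 = 1901: (p + p//4 - p//100 + p//400) mod 7 = (1901 + 475 - 19 + 4) mod 7 = 2361 mod 7 = 2 -> Wednesday (Mon=0 ... Sun=6)
Day of year: 185; offset = 184
Weekday index = (2 + 184) mod 7 = 4 -> Friday
Weekend days: Saturday, Sunday

No


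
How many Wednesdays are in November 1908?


November 1908 has 30 days
Anchor: Jan 1, 1908. With p = 1908 - 1 = 1907: (p + p//4 - p//100 + p//400) mod 7 = (1907 + 476 - 19 + 4) mod 7 = 2368 mod 7 = 2 -> Wednesday (Mon=0 ... Sun=6)
Days before November (Jan-Oct): 305; November 1 index = (2 + 305) mod 7 = 6 -> Sunday
First Wednesday is November 4
Wednesdays: 4, 11, 18, 25

4 Wednesdays


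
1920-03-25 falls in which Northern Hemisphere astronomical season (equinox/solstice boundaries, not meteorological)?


Date: March 25
Astronomical Spring (approx.; exact equinox/solstice day varies by year): March 20 to June 20
March 25 falls within the Spring window

Spring


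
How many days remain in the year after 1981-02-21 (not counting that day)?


Day of year: 52 of 365
Remaining = 365 - 52

313 days


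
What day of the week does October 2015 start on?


Target: October 1, 2015
Anchor: Jan 1, 2015. With p = 2015 - 1 = 2014: (p + p//4 - p//100 + p//400) mod 7 = (2014 + 503 - 20 + 5) mod 7 = 2502 mod 7 = 3 -> Thursday (Mon=0 ... Sun=6)
Days before October (Jan-Sep): 273 days
Weekday index = (3 + 273) mod 7 = 3

Thursday


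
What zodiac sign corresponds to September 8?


Date: September 8
Conventional tropical zodiac dates: Virgo from August 23 onward; Libra starts September 23
September 8 falls within the Virgo range

Virgo


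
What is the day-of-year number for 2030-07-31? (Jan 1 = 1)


Date: July 31, 2030
Days in months 1 through 6: 181
Plus 31 days in July

Day of year: 212


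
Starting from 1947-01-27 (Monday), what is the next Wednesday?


Current: Monday
Target: Wednesday
Days ahead: 2

Next Wednesday: 1947-01-29


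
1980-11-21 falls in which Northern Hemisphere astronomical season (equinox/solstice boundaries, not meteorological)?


Date: November 21
Astronomical Autumn (approx.; exact equinox/solstice day varies by year): September 22 to December 20
November 21 falls within the Autumn window

Autumn


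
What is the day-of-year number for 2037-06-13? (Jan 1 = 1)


Date: June 13, 2037
Days in months 1 through 5: 151
Plus 13 days in June

Day of year: 164


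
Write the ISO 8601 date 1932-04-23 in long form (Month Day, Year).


ISO 1932-04-23 parses as year=1932, month=04, day=23
Month 4 -> April

April 23, 1932


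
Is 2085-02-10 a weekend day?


Anchor: Jan 1, 2085. With p = 2085 - 1 = 2084: (p + p//4 - p//100 + p//400) mod 7 = (2084 + 521 - 20 + 5) mod 7 = 2590 mod 7 = 0 -> Monday (Mon=0 ... Sun=6)
Day of year: 41; offset = 40
Weekday index = (0 + 40) mod 7 = 5 -> Saturday
Weekend days: Saturday, Sunday

Yes


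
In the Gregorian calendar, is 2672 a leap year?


Gregorian leap year rule: divisible by 4, but not by 100, unless also by 400.
2672 is divisible by 4 but not 100 -> leap year

Yes


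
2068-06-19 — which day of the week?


Date: June 19, 2068
Anchor: Jan 1, 2068. With p = 2068 - 1 = 2067: (p + p//4 - p//100 + p//400) mod 7 = (2067 + 516 - 20 + 5) mod 7 = 2568 mod 7 = 6 -> Sunday (Mon=0 ... Sun=6)
Days before June (Jan-May): 152; offset = 152 + 19 - 1 = 170
Weekday index = (6 + 170) mod 7 = 1

Day of the week: Tuesday


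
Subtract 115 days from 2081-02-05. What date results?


Start: 2081-02-05, subtract 115 days
Back 5 days from February 5 reaches January 31, 2081 -> 110 left
January 2081 has 31 days -> back to December 31, 2080 -> 79 left
December 2080 has 31 days -> back to November 30, 2080 -> 48 left
November 2080 has 30 days -> back to October 31, 2080 -> 18 left
October 2080: 31 - 18 = 13 -> lands on October 13

Result: 2080-10-13


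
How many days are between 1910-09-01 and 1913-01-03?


From 1910-09-01 to 1913-01-03
1910-09-01: days before September = 31 + 28 + 31 + 30 + 31 + 30 + 31 + 31 = 243 (1910 is not a leap year); day of year = 243 + 1 = 244
1913-01-03: day of year = 3
Rest of 1910: 365 - 244 = 121
Full years 1911 (365), 1912 (366): 731
Total = 121 + 731 + 3 = 855

855 days


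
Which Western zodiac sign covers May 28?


Date: May 28
Conventional tropical zodiac dates: Gemini from May 21 onward; Cancer starts June 21
May 28 falls within the Gemini range

Gemini


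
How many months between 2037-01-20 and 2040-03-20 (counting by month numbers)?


From January 2037 to March 2040
3 years * 12 = 36 months, plus 2 months = 38

38 months


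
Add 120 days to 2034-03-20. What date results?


Start: 2034-03-20, add 120 days
March 2034 has 31 days: 31 - 20 = 11 days to March 31 -> 109 left
April 2034 has 30 days -> 79 left
May 2034 has 31 days -> 48 left
June 2034 has 30 days -> 18 left
July 2034: 18 <= 31 -> lands on July 18

Result: 2034-07-18


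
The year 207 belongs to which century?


Century = (year - 1) // 100 + 1
= (207 - 1) // 100 + 1
= 206 // 100 + 1
= 2 + 1

3rd century


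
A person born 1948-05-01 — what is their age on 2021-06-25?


Birth: 1948-05-01
Reference: 2021-06-25
Year difference: 2021 - 1948 = 73

73 years old


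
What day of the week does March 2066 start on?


Target: March 1, 2066
Anchor: Jan 1, 2066. With p = 2066 - 1 = 2065: (p + p//4 - p//100 + p//400) mod 7 = (2065 + 516 - 20 + 5) mod 7 = 2566 mod 7 = 4 -> Friday (Mon=0 ... Sun=6)
Days before March (Jan-Feb): 59 days
Weekday index = (4 + 59) mod 7 = 0

Monday


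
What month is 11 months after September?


September is month 9
9 + 11 = 20; wrap: 20 - 12 = 8

August


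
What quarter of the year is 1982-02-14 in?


Month: February (month 2)
Q1: Jan-Mar, Q2: Apr-Jun, Q3: Jul-Sep, Q4: Oct-Dec

Q1


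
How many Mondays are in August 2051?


August 2051 has 31 days
Anchor: Jan 1, 2051. With p = 2051 - 1 = 2050: (p + p//4 - p//100 + p//400) mod 7 = (2050 + 512 - 20 + 5) mod 7 = 2547 mod 7 = 6 -> Sunday (Mon=0 ... Sun=6)
Days before August (Jan-Jul): 212; August 1 index = (6 + 212) mod 7 = 1 -> Tuesday
First Monday is August 7
Mondays: 7, 14, 21, 28

4 Mondays


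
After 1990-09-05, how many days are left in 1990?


Day of year: 248 of 365
Remaining = 365 - 248

117 days


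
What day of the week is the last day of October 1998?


October 1998 has 31 days
Anchor: Jan 1, 1998. With p = 1998 - 1 = 1997: (p + p//4 - p//100 + p//400) mod 7 = (1997 + 499 - 19 + 4) mod 7 = 2481 mod 7 = 3 -> Thursday (Mon=0 ... Sun=6)
Days before October (Jan-Sep): 273; October 1 index = (3 + 273) mod 7 = 3 -> Thursday
Last day offset: 31 - 1 = 30 days
Weekday index = (3 + 30) mod 7 = 5

Saturday, October 31


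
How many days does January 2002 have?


January 2002

31 days


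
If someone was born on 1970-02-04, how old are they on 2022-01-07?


Birth: 1970-02-04
Reference: 2022-01-07
Year difference: 2022 - 1970 = 52
Birthday not yet reached in 2022, subtract 1

51 years old


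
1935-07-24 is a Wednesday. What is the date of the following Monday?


Current: Wednesday
Target: Monday
Days ahead: 5

Next Monday: 1935-07-29


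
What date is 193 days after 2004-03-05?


Start: 2004-03-05, add 193 days
March 2004 has 31 days: 31 - 5 = 26 days to March 31 -> 167 left
April 2004 has 30 days -> 137 left
May 2004 has 31 days -> 106 left
June 2004 has 30 days -> 76 left
July 2004 has 31 days -> 45 left
August 2004 has 31 days -> 14 left
September 2004: 14 <= 30 -> lands on September 14

Result: 2004-09-14


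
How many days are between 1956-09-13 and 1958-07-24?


From 1956-09-13 to 1958-07-24
1956-09-13: days before September = 31 + 29 + 31 + 30 + 31 + 30 + 31 + 31 = 244 (1956 is a leap year); day of year = 244 + 13 = 257
1958-07-24: days before July = 31 + 28 + 31 + 30 + 31 + 30 = 181 (1958 is not a leap year); day of year = 181 + 24 = 205
Rest of 1956: 366 - 257 = 109
Full years 1957 (365): 365
Total = 109 + 365 + 205 = 679

679 days


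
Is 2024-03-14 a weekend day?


Anchor: Jan 1, 2024. With p = 2024 - 1 = 2023: (p + p//4 - p//100 + p//400) mod 7 = (2023 + 505 - 20 + 5) mod 7 = 2513 mod 7 = 0 -> Monday (Mon=0 ... Sun=6)
Day of year: 74; offset = 73
Weekday index = (0 + 73) mod 7 = 3 -> Thursday
Weekend days: Saturday, Sunday

No


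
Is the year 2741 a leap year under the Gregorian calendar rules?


Gregorian leap year rule: divisible by 4, but not by 100, unless also by 400.
2741 is not divisible by 4 -> not a leap year

No


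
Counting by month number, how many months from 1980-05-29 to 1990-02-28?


From May 1980 to February 1990
10 years * 12 = 120 months, minus 3 months = 117

117 months


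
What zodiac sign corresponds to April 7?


Date: April 7
Conventional tropical zodiac dates: Aries from March 21 onward; Taurus starts April 20
April 7 falls within the Aries range

Aries


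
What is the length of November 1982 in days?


November 1982

30 days


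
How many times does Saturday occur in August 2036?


August 2036 has 31 days
Anchor: Jan 1, 2036. With p = 2036 - 1 = 2035: (p + p//4 - p//100 + p//400) mod 7 = (2035 + 508 - 20 + 5) mod 7 = 2528 mod 7 = 1 -> Tuesday (Mon=0 ... Sun=6)
Days before August (Jan-Jul): 213; August 1 index = (1 + 213) mod 7 = 4 -> Friday
First Saturday is August 2
Saturdays: 2, 9, 16, 23, 30

5 Saturdays


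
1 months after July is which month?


July is month 7
7 + 1 = 8

August


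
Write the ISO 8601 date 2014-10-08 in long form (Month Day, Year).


ISO 2014-10-08 parses as year=2014, month=10, day=08
Month 10 -> October

October 8, 2014


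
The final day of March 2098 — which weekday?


March 2098 has 31 days
Anchor: Jan 1, 2098. With p = 2098 - 1 = 2097: (p + p//4 - p//100 + p//400) mod 7 = (2097 + 524 - 20 + 5) mod 7 = 2606 mod 7 = 2 -> Wednesday (Mon=0 ... Sun=6)
Days before March (Jan-Feb): 59; March 1 index = (2 + 59) mod 7 = 5 -> Saturday
Last day offset: 31 - 1 = 30 days
Weekday index = (5 + 30) mod 7 = 0

Monday, March 31


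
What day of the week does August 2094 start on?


Target: August 1, 2094
Anchor: Jan 1, 2094. With p = 2094 - 1 = 2093: (p + p//4 - p//100 + p//400) mod 7 = (2093 + 523 - 20 + 5) mod 7 = 2601 mod 7 = 4 -> Friday (Mon=0 ... Sun=6)
Days before August (Jan-Jul): 212 days
Weekday index = (4 + 212) mod 7 = 6

Sunday


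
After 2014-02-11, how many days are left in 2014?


Day of year: 42 of 365
Remaining = 365 - 42

323 days


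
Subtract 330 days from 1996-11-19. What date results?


Start: 1996-11-19, subtract 330 days
Back 19 days from November 19 reaches October 31, 1996 -> 311 left
October 1996 has 31 days -> back to September 30, 1996 -> 280 left
September 1996 has 30 days -> back to August 31, 1996 -> 250 left
August 1996 has 31 days -> back to July 31, 1996 -> 219 left
July 1996 has 31 days -> back to June 30, 1996 -> 188 left
June 1996 has 30 days -> back to May 31, 1996 -> 158 left
May 1996 has 31 days -> back to April 30, 1996 -> 127 left
April 1996 has 30 days -> back to March 31, 1996 -> 97 left
March 1996 has 31 days -> back to February 29, 1996 -> 66 left
February 1996 has 29 days -> back to January 31, 1996 -> 37 left
January 1996 has 31 days -> back to December 31, 1995 -> 6 left
December 1995: 31 - 6 = 25 -> lands on December 25

Result: 1995-12-25


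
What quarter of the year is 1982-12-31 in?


Month: December (month 12)
Q1: Jan-Mar, Q2: Apr-Jun, Q3: Jul-Sep, Q4: Oct-Dec

Q4


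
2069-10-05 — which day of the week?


Date: October 5, 2069
Anchor: Jan 1, 2069. With p = 2069 - 1 = 2068: (p + p//4 - p//100 + p//400) mod 7 = (2068 + 517 - 20 + 5) mod 7 = 2570 mod 7 = 1 -> Tuesday (Mon=0 ... Sun=6)
Days before October (Jan-Sep): 273; offset = 273 + 5 - 1 = 277
Weekday index = (1 + 277) mod 7 = 5

Day of the week: Saturday


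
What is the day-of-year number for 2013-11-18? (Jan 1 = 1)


Date: November 18, 2013
Days in months 1 through 10: 304
Plus 18 days in November

Day of year: 322


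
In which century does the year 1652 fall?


Century = (year - 1) // 100 + 1
= (1652 - 1) // 100 + 1
= 1651 // 100 + 1
= 16 + 1

17th century


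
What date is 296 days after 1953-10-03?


Start: 1953-10-03, add 296 days
October 1953 has 31 days: 31 - 3 = 28 days to October 31 -> 268 left
November 1953 has 30 days -> 238 left
December 1953 has 31 days -> 207 left
January 1954 has 31 days -> 176 left
February 1954 has 28 days -> 148 left
March 1954 has 31 days -> 117 left
April 1954 has 30 days -> 87 left
May 1954 has 31 days -> 56 left
June 1954 has 30 days -> 26 left
July 1954: 26 <= 31 -> lands on July 26

Result: 1954-07-26


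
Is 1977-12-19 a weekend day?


Anchor: Jan 1, 1977. With p = 1977 - 1 = 1976: (p + p//4 - p//100 + p//400) mod 7 = (1976 + 494 - 19 + 4) mod 7 = 2455 mod 7 = 5 -> Saturday (Mon=0 ... Sun=6)
Day of year: 353; offset = 352
Weekday index = (5 + 352) mod 7 = 0 -> Monday
Weekend days: Saturday, Sunday

No


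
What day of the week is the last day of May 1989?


May 1989 has 31 days
Anchor: Jan 1, 1989. With p = 1989 - 1 = 1988: (p + p//4 - p//100 + p//400) mod 7 = (1988 + 497 - 19 + 4) mod 7 = 2470 mod 7 = 6 -> Sunday (Mon=0 ... Sun=6)
Days before May (Jan-Apr): 120; May 1 index = (6 + 120) mod 7 = 0 -> Monday
Last day offset: 31 - 1 = 30 days
Weekday index = (0 + 30) mod 7 = 2

Wednesday, May 31


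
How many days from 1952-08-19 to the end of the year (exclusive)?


Day of year: 232 of 366
Remaining = 366 - 232

134 days


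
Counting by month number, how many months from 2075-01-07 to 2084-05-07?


From January 2075 to May 2084
9 years * 12 = 108 months, plus 4 months = 112

112 months


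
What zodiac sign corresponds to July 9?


Date: July 9
Conventional tropical zodiac dates: Cancer from June 21 onward; Leo starts July 23
July 9 falls within the Cancer range

Cancer


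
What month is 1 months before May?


May is month 5
5 - 1 = 4

April


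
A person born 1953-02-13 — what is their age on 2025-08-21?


Birth: 1953-02-13
Reference: 2025-08-21
Year difference: 2025 - 1953 = 72

72 years old


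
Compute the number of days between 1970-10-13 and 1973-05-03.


From 1970-10-13 to 1973-05-03
1970-10-13: days before October = 31 + 28 + 31 + 30 + 31 + 30 + 31 + 31 + 30 = 273 (1970 is not a leap year); day of year = 273 + 13 = 286
1973-05-03: days before May = 31 + 28 + 31 + 30 = 120 (1973 is not a leap year); day of year = 120 + 3 = 123
Rest of 1970: 365 - 286 = 79
Full years 1971 (365), 1972 (366): 731
Total = 79 + 731 + 123 = 933

933 days


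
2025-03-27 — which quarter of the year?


Month: March (month 3)
Q1: Jan-Mar, Q2: Apr-Jun, Q3: Jul-Sep, Q4: Oct-Dec

Q1


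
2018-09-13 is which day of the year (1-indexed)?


Date: September 13, 2018
Days in months 1 through 8: 243
Plus 13 days in September

Day of year: 256


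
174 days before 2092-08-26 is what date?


Start: 2092-08-26, subtract 174 days
Back 26 days from August 26 reaches July 31, 2092 -> 148 left
July 2092 has 31 days -> back to June 30, 2092 -> 117 left
June 2092 has 30 days -> back to May 31, 2092 -> 87 left
May 2092 has 31 days -> back to April 30, 2092 -> 56 left
April 2092 has 30 days -> back to March 31, 2092 -> 26 left
March 2092: 31 - 26 = 5 -> lands on March 5

Result: 2092-03-05


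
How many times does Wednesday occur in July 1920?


July 1920 has 31 days
Anchor: Jan 1, 1920. With p = 1920 - 1 = 1919: (p + p//4 - p//100 + p//400) mod 7 = (1919 + 479 - 19 + 4) mod 7 = 2383 mod 7 = 3 -> Thursday (Mon=0 ... Sun=6)
Days before July (Jan-Jun): 182; July 1 index = (3 + 182) mod 7 = 3 -> Thursday
First Wednesday is July 7
Wednesdays: 7, 14, 21, 28

4 Wednesdays
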